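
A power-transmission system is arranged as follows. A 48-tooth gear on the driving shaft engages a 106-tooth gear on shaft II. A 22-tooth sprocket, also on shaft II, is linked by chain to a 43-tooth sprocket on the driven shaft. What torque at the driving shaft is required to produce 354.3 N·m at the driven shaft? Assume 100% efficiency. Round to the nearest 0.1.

82.1 N·m

Overall ratio R = 2.2083 × 1.9545 = 4.3163.
Input torque = output torque / R = 354.3 / 4.3163 = 82.084 N·m.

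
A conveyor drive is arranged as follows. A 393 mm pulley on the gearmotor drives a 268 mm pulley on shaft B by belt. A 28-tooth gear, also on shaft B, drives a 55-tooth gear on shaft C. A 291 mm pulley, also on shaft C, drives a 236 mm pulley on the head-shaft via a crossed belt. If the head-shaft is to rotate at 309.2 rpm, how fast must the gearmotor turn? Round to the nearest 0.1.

335.9 rpm

Overall ratio R = 0.68193 × 1.9643 × 0.811 = 1.0863.
Required input speed = output speed × R = 309.2 × 1.0863 = 335.9 rpm.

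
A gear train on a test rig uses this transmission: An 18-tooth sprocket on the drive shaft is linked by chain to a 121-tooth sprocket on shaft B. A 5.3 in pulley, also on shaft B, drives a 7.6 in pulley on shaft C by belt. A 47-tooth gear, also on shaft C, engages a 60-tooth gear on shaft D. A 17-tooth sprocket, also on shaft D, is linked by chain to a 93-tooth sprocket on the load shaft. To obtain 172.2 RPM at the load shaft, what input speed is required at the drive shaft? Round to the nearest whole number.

11592 RPM

Overall ratio R = 6.7222 × 1.434 × 1.2766 × 5.4706 = 67.319.
Required input speed = output speed × R = 172.2 × 67.319 = 11592 RPM.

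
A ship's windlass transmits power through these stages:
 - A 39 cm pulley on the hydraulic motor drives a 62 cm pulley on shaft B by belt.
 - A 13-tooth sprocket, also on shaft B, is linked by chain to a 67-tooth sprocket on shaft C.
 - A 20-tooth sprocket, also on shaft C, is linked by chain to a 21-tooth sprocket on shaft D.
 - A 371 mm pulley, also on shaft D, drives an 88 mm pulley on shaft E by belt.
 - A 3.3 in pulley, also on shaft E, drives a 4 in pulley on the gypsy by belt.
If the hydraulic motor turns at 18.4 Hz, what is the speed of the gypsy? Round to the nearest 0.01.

belt 62/39 = 1.5897 → 18.4/1.5897 = 11.574 Hz
chain 67/13 = 5.1538 → 11.574/5.1538 = 2.2457 Hz
chain 21/20 = 1.05 → 2.2457/1.05 = 2.1388 Hz
belt 88/371 = 0.2372 → 2.1388/0.2372 = 9.017 Hz
belt 4/3.3 = 1.2121 → 9.017/1.2121 = 7.439 Hz

7.44 Hz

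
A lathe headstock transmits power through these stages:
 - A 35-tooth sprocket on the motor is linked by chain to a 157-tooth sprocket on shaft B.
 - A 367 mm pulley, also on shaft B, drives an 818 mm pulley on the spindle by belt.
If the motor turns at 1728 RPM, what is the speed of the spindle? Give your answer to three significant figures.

173 RPM

the motor → shaft B (chain, 157/35): 1728 ÷ 4.4857 = 385.22 RPM
shaft B → the spindle (belt, 818/367): 385.22 ÷ 2.2289 = 172.83 RPM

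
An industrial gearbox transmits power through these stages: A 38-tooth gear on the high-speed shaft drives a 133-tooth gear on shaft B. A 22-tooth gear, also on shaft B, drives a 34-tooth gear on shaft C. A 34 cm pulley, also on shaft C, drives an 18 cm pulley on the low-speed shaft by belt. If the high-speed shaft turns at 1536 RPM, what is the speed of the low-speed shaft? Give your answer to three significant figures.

Gear mesh: ratio = 133/38 = 3.5, so shaft B turns at 1536 / 3.5 = 438.86 RPM.
Gear mesh: ratio = 34/22 = 1.5455, so shaft C turns at 438.86 / 1.5455 = 283.97 RPM.
Belt: ratio = 18/34 = 0.52941, so the low-speed shaft turns at 283.97 / 0.52941 = 536.38 RPM.

536 RPM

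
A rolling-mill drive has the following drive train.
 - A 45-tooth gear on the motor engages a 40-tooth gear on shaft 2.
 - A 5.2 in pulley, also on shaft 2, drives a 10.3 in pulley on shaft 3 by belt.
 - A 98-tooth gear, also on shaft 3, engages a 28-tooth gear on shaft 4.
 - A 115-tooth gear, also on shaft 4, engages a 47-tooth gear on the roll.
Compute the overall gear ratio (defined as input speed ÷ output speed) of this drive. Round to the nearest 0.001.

Each stage contributes driven/driver: gear mesh 40/45 = 0.88889, belt 10.3/5.2 = 1.9808, gear mesh 28/98 = 0.28571, gear mesh 47/115 = 0.4087.
Overall: 0.88889 × 1.9808 × 0.28571 × 0.4087 = 0.2056.

0.206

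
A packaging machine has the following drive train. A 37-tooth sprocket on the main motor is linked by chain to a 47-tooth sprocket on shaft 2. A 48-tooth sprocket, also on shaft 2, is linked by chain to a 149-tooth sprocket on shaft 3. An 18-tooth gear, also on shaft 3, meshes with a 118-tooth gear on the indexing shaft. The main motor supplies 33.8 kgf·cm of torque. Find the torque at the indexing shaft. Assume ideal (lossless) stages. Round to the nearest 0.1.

873.7 kgf·cm

After the chain (47/37): 33.8 × 1.2703 = 42.935 kgf·cm
After the chain (149/48): 42.935 × 3.1042 = 133.28 kgf·cm
After the gear mesh (118/18): 133.28 × 6.5556 = 873.71 kgf·cm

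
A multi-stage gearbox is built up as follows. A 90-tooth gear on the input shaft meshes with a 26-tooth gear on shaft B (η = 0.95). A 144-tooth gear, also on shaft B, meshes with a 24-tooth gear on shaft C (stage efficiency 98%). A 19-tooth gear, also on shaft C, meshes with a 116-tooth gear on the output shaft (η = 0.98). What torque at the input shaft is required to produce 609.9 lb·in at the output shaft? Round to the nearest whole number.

2274 lb·in

Overall ratio R = 0.28889 × 0.16667 × 6.1053 = 0.29396; overall efficiency η = 0.95 × 0.98 × 0.98 = 0.9124.
Input torque = output torque / (R × η) = 609.9 / (0.29396 × 0.9124) = 2274 lb·in.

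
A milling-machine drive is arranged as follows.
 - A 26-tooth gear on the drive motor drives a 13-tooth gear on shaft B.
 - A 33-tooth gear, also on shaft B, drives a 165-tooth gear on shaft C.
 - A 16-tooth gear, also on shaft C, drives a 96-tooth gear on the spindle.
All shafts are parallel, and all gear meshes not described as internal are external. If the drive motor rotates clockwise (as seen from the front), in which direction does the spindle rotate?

counterclockwise

the drive motor → shaft B: external mesh, 1 reversal → CCW.
shaft B → shaft C: external mesh, 1 reversal → CW.
shaft C → the spindle: external mesh, 1 reversal → CCW.
3 reversals in total — an odd number — so the spindle turns opposite to the drive motor.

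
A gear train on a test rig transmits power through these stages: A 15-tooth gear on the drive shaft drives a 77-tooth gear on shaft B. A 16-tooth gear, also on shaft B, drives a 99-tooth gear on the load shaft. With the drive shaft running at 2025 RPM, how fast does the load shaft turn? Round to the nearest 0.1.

63.8 RPM

gear mesh 77/15 = 5.1333 → 2025/5.1333 = 394.48 RPM
gear mesh 99/16 = 6.1875 → 394.48/6.1875 = 63.754 RPM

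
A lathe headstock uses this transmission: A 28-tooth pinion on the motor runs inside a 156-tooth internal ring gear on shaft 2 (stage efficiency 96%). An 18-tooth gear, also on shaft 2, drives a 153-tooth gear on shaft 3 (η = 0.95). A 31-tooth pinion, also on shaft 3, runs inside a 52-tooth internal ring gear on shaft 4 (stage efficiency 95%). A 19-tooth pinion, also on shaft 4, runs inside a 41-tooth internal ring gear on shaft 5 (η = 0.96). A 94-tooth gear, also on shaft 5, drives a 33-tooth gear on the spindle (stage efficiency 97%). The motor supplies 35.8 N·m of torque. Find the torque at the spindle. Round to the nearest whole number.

After the internal gear (156/28): 35.8 × 5.5714 × 0.96 = 191.48 N·m
After the gear mesh (153/18): 191.48 × 8.5 × 0.95 = 1546.2 N·m
After the internal gear (52/31): 1546.2 × 1.6774 × 0.95 = 2463.9 N·m
After the internal gear (41/19): 2463.9 × 2.1579 × 0.96 = 5104.2 N·m
After the gear mesh (33/94): 5104.2 × 0.35106 × 0.97 = 1738.2 N·m

1738 N·m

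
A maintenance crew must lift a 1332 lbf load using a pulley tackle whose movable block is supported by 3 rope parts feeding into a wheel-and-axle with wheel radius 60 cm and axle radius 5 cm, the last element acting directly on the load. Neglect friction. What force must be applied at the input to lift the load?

37 lbf

Block-and-tackle MA = number of supporting rope parts = 3.
Wheel-and-axle MA = R/r = 60/5 = 12.
Combined ideal MA = 3 × 12 = 36.
Effort = load / MA = 1332 / 36 = 37 lbf.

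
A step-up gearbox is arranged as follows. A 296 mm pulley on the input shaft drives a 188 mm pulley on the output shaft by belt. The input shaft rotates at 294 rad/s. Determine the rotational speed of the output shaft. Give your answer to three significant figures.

belt 188/296 = 0.63514 → 294/0.63514 = 462.89 rad/s

463 rad/s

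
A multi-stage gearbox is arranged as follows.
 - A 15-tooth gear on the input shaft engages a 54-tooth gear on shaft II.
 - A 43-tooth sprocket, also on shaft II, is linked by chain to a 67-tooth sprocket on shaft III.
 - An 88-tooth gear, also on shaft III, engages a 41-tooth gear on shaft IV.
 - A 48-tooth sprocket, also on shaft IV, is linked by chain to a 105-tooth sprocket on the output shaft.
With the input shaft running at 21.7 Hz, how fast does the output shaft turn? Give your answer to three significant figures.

3.80 Hz

the input shaft → shaft II (gear mesh, 54/15): 21.7 ÷ 3.6 = 6.0278 Hz
shaft II → shaft III (chain, 67/43): 6.0278 ÷ 1.5581 = 3.8686 Hz
shaft III → shaft IV (gear mesh, 41/88): 3.8686 ÷ 0.46591 = 8.3033 Hz
shaft IV → the output shaft (chain, 105/48): 8.3033 ÷ 2.1875 = 3.7958 Hz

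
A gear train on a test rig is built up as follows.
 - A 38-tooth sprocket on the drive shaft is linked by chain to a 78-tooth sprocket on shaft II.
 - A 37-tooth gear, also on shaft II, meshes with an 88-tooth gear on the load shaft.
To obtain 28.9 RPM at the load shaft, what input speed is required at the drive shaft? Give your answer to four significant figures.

141.1 RPM

Overall ratio R = 2.0526 × 2.3784 = 4.8819.
Required input speed = output speed × R = 28.9 × 4.8819 = 141.09 RPM.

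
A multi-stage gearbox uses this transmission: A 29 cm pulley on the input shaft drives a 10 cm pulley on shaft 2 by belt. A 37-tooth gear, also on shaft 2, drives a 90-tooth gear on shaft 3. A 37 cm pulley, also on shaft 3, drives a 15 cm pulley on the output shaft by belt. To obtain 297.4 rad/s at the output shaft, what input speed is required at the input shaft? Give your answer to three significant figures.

Overall ratio R = 0.34483 × 2.4324 × 0.40541 = 0.34004.
Required input speed = output speed × R = 297.4 × 0.34004 = 101.13 rad/s.

101 rad/s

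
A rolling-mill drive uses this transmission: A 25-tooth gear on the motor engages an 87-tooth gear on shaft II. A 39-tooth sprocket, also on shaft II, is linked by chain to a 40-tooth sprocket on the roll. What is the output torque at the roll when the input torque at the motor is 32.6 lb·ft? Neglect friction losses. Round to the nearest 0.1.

Gear mesh: ratio = 87/25 = 3.48; torque at shaft II = 32.6 × 3.48 = 113.45 lb·ft.
Chain: ratio = 40/39 = 1.0256; torque at the roll = 113.45 × 1.0256 = 116.36 lb·ft.

116.4 lb·ft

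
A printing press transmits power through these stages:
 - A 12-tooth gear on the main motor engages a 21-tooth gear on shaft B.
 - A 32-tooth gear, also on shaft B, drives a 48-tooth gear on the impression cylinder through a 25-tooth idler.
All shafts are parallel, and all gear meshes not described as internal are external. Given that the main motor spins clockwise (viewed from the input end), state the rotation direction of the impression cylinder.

anticlockwise

the main motor → shaft B: external mesh, 1 reversal → CCW.
shaft B → the impression cylinder: driver → idler → driven is 2 external meshes, 2 reversals → CCW.
3 reversals in total — an odd number — so the impression cylinder turns opposite to the main motor.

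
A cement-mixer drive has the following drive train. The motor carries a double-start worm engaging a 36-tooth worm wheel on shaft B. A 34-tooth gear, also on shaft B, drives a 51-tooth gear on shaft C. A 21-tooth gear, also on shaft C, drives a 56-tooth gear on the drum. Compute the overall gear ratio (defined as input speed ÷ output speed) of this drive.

72

Each stage contributes driven/driver: worm 36/2 = 18, gear mesh 51/34 = 1.5, gear mesh 56/21 = 2.6667.
Overall: 18 × 1.5 × 2.6667 = 72.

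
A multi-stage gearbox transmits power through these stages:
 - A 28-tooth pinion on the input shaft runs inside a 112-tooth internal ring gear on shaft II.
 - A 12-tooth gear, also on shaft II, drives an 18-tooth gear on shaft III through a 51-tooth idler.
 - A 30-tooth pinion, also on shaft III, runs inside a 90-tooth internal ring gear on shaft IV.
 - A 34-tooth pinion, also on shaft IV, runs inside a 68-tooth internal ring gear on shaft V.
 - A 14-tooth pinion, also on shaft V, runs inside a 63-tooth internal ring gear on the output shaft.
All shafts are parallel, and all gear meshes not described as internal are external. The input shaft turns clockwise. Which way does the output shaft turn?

clockwise

the input shaft → shaft II: internal mesh, same direction → CW.
shaft II → shaft III: driver → idler → driven is 2 external meshes, 2 reversals → CW.
shaft III → shaft IV: internal mesh, same direction → CW.
shaft IV → shaft V: internal mesh, same direction → CW.
shaft V → the output shaft: internal mesh, same direction → CW.
2 reversals in total — an even number — so the output shaft turns the same way as the input shaft.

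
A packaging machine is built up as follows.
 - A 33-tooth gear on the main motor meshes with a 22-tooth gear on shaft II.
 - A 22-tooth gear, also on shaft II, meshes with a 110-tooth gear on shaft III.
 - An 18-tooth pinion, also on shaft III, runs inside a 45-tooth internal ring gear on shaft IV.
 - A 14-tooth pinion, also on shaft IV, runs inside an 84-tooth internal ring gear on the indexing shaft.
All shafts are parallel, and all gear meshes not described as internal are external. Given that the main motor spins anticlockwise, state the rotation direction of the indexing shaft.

the main motor → shaft II: external mesh, 1 reversal → CW.
shaft II → shaft III: external mesh, 1 reversal → CCW.
shaft III → shaft IV: internal mesh, same direction → CCW.
shaft IV → the indexing shaft: internal mesh, same direction → CCW.
2 reversals in total — an even number — so the indexing shaft turns the same way as the main motor.

anticlockwise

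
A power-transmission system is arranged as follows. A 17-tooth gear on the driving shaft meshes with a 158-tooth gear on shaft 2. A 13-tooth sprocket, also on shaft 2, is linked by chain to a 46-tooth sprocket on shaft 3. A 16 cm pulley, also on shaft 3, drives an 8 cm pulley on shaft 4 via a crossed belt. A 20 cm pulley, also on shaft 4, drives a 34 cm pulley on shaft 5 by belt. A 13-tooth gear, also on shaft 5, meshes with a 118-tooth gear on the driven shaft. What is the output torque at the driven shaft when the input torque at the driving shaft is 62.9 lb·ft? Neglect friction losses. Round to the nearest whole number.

15960 lb·ft

gear mesh 158/17 = 9.2941 → τ = 62.9·9.2941 = 584.6 lb·ft
chain 46/13 = 3.5385 → τ = 584.6·3.5385 = 2068.6 lb·ft
belt 8/16 = 0.5 → τ = 2068.6·0.5 = 1034.3 lb·ft
belt 34/20 = 1.7 → τ = 1034.3·1.7 = 1758.3 lb·ft
gear mesh 118/13 = 9.0769 → τ = 1758.3·9.0769 = 15960 lb·ft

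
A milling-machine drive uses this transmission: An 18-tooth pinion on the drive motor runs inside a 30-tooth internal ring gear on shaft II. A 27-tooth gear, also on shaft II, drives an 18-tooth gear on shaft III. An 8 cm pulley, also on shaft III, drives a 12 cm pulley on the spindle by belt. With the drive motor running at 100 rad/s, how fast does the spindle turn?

internal gear 30/18 = 1.6667 → 100/1.6667 = 60 rad/s
gear mesh 18/27 = 0.66667 → 60/0.66667 = 90 rad/s
belt 12/8 = 1.5 → 90/1.5 = 60 rad/s

60 rad/s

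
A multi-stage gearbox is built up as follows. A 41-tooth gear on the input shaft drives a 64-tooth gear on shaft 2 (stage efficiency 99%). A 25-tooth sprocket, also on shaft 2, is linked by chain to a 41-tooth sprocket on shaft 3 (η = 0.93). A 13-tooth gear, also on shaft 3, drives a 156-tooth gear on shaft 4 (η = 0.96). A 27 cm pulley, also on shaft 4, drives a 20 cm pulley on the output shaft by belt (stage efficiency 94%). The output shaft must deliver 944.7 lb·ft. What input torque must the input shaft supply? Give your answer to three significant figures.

Overall ratio R = 1.561 × 1.64 × 12 × 0.74074 = 22.756; overall efficiency η = 0.99 × 0.93 × 0.96 × 0.94 = 0.8308.
Input torque = output torque / (R × η) = 944.7 / (22.756 × 0.8308) = 49.968 lb·ft.

50.0 lb·ft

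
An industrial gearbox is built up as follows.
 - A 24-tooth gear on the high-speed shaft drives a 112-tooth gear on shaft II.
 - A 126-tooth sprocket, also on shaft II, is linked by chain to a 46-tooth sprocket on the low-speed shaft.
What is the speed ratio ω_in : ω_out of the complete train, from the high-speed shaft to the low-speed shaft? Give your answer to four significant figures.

Each stage contributes driven/driver: gear mesh 112/24 = 4.6667, chain 46/126 = 0.36508.
Overall: 4.6667 × 0.36508 = 1.7037.

1.704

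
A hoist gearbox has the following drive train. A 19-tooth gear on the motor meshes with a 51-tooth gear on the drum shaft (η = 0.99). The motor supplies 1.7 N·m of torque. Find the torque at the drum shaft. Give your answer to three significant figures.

gear mesh 51/19 = 2.6842 → τ = 1.7·2.6842·0.99 = 4.5175 N·m

4.52 N·m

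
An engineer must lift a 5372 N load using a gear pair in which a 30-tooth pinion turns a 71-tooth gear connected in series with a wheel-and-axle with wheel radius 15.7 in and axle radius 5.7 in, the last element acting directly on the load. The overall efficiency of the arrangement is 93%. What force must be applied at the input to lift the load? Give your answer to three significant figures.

886 N

Gear pair MA = 71/30 = 2.3667.
Wheel-and-axle MA = R/r = 15.7/5.7 = 2.7544.
Combined ideal MA = 2.3667 × 2.7544 = 6.5187.
Actual MA = 6.5187 × 0.93 = 6.0624.
Effort = load / actual MA = 5372 / 6.0624 = 886.12 N.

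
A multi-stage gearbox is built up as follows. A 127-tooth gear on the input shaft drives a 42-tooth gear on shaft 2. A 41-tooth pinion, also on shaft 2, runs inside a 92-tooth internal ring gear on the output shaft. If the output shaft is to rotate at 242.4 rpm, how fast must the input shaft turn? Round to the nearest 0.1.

Overall ratio R = 0.33071 × 2.2439 = 0.74208.
Required input speed = output speed × R = 242.4 × 0.74208 = 179.88 rpm.

179.9 rpm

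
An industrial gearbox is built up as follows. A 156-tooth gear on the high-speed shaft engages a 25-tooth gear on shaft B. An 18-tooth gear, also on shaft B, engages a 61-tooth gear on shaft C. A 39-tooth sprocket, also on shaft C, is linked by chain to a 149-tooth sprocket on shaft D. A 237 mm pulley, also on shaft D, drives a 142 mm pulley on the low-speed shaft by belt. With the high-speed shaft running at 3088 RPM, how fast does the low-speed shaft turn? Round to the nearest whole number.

2484 RPM

Gear mesh: ratio = 25/156 = 0.16026, so shaft B turns at 3088 / 0.16026 = 19269 RPM.
Gear mesh: ratio = 61/18 = 3.3889, so shaft C turns at 19269 / 3.3889 = 5686 RPM.
Chain: ratio = 149/39 = 3.8205, so shaft D turns at 5686 / 3.8205 = 1488.3 RPM.
Belt: ratio = 142/237 = 0.59916, so the low-speed shaft turns at 1488.3 / 0.59916 = 2484 RPM.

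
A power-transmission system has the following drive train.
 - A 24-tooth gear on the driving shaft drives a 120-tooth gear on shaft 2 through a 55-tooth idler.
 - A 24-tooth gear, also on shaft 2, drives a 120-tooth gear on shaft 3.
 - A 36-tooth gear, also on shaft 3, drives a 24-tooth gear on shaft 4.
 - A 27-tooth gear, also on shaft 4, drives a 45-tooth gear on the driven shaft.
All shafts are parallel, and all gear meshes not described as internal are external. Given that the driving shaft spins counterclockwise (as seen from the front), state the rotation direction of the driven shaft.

clockwise

the driving shaft → shaft 2: driver → idler → driven is 2 external meshes, 2 reversals → CCW.
shaft 2 → shaft 3: external mesh, 1 reversal → CW.
shaft 3 → shaft 4: external mesh, 1 reversal → CCW.
shaft 4 → the driven shaft: external mesh, 1 reversal → CW.
5 reversals in total — an odd number — so the driven shaft turns opposite to the driving shaft.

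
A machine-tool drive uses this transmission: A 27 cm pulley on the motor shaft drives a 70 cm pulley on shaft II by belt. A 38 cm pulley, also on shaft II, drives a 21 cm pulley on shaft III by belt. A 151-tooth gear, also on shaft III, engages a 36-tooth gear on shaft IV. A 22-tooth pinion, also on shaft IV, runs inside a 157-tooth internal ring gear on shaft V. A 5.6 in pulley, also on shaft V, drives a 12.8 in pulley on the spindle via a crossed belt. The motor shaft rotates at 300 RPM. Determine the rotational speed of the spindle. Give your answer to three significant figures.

Belt: ratio = 70/27 = 2.5926, so shaft II turns at 300 / 2.5926 = 115.71 RPM.
Belt: ratio = 21/38 = 0.55263, so shaft III turns at 115.71 / 0.55263 = 209.39 RPM.
Gear mesh: ratio = 36/151 = 0.23841, so shaft IV turns at 209.39 / 0.23841 = 878.27 RPM.
Internal gear: ratio = 157/22 = 7.1364, so shaft V turns at 878.27 / 7.1364 = 123.07 RPM.
Belt: ratio = 12.8/5.6 = 2.2857, so the spindle turns at 123.07 / 2.2857 = 53.843 RPM.

53.8 RPM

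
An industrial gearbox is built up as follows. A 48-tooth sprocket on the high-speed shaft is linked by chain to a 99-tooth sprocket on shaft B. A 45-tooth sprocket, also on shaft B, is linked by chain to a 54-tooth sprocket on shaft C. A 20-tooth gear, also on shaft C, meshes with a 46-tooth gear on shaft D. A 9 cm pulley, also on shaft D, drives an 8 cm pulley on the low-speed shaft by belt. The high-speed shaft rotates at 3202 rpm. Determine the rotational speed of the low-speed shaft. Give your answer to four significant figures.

Chain: ratio = 99/48 = 2.0625, so shaft B turns at 3202 / 2.0625 = 1552.5 rpm.
Chain: ratio = 54/45 = 1.2, so shaft C turns at 1552.5 / 1.2 = 1293.7 rpm.
Gear mesh: ratio = 46/20 = 2.3, so shaft D turns at 1293.7 / 2.3 = 562.49 rpm.
Belt: ratio = 8/9 = 0.88889, so the low-speed shaft turns at 562.49 / 0.88889 = 632.81 rpm.

632.8 rpm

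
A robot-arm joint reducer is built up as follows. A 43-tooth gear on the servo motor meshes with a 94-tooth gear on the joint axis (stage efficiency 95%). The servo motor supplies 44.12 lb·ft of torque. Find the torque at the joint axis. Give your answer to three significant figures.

91.6 lb·ft

After the gear mesh (94/43): 44.12 × 2.186 × 0.95 = 91.626 lb·ft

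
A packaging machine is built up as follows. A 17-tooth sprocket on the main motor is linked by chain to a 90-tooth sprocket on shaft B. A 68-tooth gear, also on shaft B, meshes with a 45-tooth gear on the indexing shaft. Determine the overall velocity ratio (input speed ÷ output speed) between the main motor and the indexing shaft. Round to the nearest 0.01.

3.50

Each stage contributes driven/driver: chain 90/17 = 5.2941, gear mesh 45/68 = 0.66176.
Overall: 5.2941 × 0.66176 = 3.5035.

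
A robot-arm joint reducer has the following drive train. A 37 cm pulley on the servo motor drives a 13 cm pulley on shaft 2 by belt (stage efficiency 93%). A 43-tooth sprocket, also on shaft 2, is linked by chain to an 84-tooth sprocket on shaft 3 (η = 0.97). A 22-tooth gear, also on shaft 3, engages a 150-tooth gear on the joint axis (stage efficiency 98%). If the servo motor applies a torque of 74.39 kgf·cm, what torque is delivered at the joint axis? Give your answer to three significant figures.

308 kgf·cm

belt 13/37 = 0.35135 → τ = 74.39·0.35135·0.93 = 24.307 kgf·cm
chain 84/43 = 1.9535 → τ = 24.307·1.9535·0.97 = 46.06 kgf·cm
gear mesh 150/22 = 6.8182 → τ = 46.06·6.8182·0.98 = 307.76 kgf·cm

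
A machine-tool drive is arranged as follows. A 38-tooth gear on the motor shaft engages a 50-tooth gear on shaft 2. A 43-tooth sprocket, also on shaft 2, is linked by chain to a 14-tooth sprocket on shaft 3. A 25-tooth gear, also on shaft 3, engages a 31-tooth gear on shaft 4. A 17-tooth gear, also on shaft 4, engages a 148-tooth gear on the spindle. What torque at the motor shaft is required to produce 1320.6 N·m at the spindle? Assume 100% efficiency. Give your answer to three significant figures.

Overall ratio R = 1.3158 × 0.32558 × 1.24 × 8.7059 = 4.6247.
Input torque = output torque / R = 1320.6 / 4.6247 = 285.56 N·m.

286 N·m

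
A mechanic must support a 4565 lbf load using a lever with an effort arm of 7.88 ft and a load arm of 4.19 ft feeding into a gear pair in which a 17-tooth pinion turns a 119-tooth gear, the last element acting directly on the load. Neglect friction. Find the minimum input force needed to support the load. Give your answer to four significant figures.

346.8 lbf

Lever MA = effort arm / load arm = 7.88/4.19 = 1.8807.
Gear pair MA = 119/17 = 7.
Combined ideal MA = 1.8807 × 7 = 13.165.
Effort = load / MA = 4565 / 13.165 = 346.76 lbf.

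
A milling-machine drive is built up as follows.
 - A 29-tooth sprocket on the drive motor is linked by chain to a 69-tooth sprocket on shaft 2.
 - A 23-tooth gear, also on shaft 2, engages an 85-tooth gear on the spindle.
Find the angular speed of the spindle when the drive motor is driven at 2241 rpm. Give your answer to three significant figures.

the drive motor → shaft 2 (chain, 69/29): 2241 ÷ 2.3793 = 941.87 rpm
shaft 2 → the spindle (gear mesh, 85/23): 941.87 ÷ 3.6957 = 254.86 rpm

255 rpm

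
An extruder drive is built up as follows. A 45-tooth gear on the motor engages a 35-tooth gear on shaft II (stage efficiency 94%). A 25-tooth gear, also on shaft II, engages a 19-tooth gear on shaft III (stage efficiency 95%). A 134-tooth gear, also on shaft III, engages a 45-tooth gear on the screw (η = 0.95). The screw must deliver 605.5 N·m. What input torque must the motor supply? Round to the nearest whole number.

Overall ratio R = 0.77778 × 0.76 × 0.33582 = 0.19851; overall efficiency η = 0.94 × 0.95 × 0.95 = 0.8483.
Input torque = output torque / (R × η) = 605.5 / (0.19851 × 0.8483) = 3595.5 N·m.

3596 N·m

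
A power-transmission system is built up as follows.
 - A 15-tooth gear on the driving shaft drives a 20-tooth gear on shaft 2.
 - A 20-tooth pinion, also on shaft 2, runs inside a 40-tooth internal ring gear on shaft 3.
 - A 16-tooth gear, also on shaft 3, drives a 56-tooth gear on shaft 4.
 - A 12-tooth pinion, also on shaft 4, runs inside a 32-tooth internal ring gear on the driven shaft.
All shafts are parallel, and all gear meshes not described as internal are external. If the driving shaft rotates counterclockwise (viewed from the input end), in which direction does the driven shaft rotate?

the driving shaft → shaft 2: external mesh, 1 reversal → CW.
shaft 2 → shaft 3: internal mesh, same direction → CW.
shaft 3 → shaft 4: external mesh, 1 reversal → CCW.
shaft 4 → the driven shaft: internal mesh, same direction → CCW.
2 reversals in total — an even number — so the driven shaft turns the same way as the driving shaft.

counterclockwise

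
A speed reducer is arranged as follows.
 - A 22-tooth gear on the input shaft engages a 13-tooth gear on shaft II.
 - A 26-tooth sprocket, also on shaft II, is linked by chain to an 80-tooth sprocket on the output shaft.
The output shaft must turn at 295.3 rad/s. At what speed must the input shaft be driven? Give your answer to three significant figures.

537 rad/s

Overall ratio R = 0.59091 × 3.0769 = 1.8182.
Required input speed = output speed × R = 295.3 × 1.8182 = 536.91 rad/s.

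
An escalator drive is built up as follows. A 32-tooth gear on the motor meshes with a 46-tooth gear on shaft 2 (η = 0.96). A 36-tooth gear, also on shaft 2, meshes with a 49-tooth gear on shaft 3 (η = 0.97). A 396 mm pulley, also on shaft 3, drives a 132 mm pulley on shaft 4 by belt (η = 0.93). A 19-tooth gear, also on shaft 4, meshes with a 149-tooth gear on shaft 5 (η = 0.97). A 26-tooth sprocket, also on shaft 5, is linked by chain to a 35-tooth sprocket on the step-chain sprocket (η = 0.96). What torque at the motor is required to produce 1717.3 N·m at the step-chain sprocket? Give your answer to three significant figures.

Overall ratio R = 1.4375 × 1.3611 × 0.33333 × 7.8421 × 1.3462 = 6.8851; overall efficiency η = 0.96 × 0.97 × 0.93 × 0.97 × 0.96 = 0.8064.
Input torque = output torque / (R × η) = 1717.3 / (6.8851 × 0.8064) = 309.29 N·m.

309 N·m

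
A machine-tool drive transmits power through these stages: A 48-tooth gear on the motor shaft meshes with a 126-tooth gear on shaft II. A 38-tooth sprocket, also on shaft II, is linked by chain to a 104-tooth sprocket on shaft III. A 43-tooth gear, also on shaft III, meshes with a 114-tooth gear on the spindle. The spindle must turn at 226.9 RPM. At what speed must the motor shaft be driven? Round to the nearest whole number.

4322 RPM

Overall ratio R = 2.625 × 2.7368 × 2.6512 = 19.047.
Required input speed = output speed × R = 226.9 × 19.047 = 4321.7 RPM.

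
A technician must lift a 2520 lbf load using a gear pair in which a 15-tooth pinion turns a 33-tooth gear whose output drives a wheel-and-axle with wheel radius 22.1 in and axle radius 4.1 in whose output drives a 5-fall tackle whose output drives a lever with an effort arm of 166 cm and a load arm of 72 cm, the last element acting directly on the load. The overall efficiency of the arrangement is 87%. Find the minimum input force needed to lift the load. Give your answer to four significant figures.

Gear pair MA = 33/15 = 2.2.
Wheel-and-axle MA = R/r = 22.1/4.1 = 5.3902.
Block-and-tackle MA = number of supporting rope parts = 5.
Lever MA = effort arm / load arm = 166/72 = 2.3056.
Combined ideal MA = 2.2 × 5.3902 × 5 × 2.3056 = 136.7.
Actual MA = 136.7 × 0.87 = 118.93.
Effort = load / actual MA = 2520 / 118.93 = 21.189 lbf.

21.19 lbf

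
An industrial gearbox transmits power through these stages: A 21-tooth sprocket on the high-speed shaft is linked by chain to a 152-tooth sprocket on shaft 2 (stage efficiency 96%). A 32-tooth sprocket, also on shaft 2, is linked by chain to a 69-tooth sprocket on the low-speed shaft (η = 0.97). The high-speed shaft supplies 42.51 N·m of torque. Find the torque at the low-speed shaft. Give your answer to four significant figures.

chain 152/21 = 7.2381 → τ = 42.51·7.2381·0.96 = 295.38 N·m
chain 69/32 = 2.1562 → τ = 295.38·2.1562·0.97 = 617.81 N·m

617.8 N·m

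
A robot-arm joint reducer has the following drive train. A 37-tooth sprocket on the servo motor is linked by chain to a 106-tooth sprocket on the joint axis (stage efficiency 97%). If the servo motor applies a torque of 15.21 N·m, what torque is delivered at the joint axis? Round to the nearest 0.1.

chain 106/37 = 2.8649 → τ = 15.21·2.8649·0.97 = 42.267 N·m

42.3 N·m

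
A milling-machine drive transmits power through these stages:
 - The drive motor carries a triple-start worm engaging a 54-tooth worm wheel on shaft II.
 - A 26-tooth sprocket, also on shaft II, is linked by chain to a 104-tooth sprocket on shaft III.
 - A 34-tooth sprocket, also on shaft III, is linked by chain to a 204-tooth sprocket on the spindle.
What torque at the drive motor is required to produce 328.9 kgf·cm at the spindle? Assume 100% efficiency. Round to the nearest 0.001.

Overall ratio R = 18 × 4 × 6 = 432.
Input torque = output torque / R = 328.9 / 432 = 0.76134 kgf·cm.

0.761 kgf·cm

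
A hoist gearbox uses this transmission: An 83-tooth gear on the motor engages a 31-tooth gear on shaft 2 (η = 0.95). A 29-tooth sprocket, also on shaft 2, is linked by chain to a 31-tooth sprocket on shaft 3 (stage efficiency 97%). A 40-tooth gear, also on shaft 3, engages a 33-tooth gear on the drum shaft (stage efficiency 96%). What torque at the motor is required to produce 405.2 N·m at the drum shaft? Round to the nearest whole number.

Overall ratio R = 0.37349 × 1.069 × 0.825 = 0.32938; overall efficiency η = 0.95 × 0.97 × 0.96 = 0.8846.
Input torque = output torque / (R × η) = 405.2 / (0.32938 × 0.8846) = 1390.6 N·m.

1391 N·m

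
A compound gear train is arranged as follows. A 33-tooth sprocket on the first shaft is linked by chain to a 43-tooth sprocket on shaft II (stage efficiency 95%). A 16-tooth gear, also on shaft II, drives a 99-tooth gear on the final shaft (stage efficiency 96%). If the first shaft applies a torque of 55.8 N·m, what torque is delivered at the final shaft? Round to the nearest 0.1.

Chain: ratio = 43/33 = 1.303; torque at shaft II = 55.8 × 1.303 × 0.95 = 69.074 N·m.
Gear mesh: ratio = 99/16 = 6.1875; torque at the final shaft = 69.074 × 6.1875 × 0.96 = 410.3 N·m.

410.3 N·m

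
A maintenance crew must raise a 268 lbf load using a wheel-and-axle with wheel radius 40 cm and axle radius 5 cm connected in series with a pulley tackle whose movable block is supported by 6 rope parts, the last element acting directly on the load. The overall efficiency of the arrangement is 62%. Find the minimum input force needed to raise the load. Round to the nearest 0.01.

Wheel-and-axle MA = R/r = 40/5 = 8.
Block-and-tackle MA = number of supporting rope parts = 6.
Combined ideal MA = 8 × 6 = 48.
Actual MA = 48 × 0.62 = 29.76.
Effort = load / actual MA = 268 / 29.76 = 9.0054 lbf.

9.01 lbf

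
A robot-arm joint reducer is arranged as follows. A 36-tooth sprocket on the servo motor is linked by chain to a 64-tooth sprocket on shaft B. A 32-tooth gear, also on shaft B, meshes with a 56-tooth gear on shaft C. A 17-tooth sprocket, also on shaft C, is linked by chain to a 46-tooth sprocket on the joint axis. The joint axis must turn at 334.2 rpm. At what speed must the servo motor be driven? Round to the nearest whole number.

2813 rpm

Overall ratio R = 1.7778 × 1.75 × 2.7059 = 8.4183.
Required input speed = output speed × R = 334.2 × 8.4183 = 2813.4 rpm.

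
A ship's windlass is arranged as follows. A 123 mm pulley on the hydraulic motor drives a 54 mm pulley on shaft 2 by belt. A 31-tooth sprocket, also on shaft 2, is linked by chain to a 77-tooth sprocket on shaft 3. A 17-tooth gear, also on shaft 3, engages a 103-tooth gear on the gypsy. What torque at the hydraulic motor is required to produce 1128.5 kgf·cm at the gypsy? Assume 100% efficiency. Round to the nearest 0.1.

Overall ratio R = 0.43902 × 2.4839 × 6.0588 = 6.607.
Input torque = output torque / R = 1128.5 / 6.607 = 170.8 kgf·cm.

170.8 kgf·cm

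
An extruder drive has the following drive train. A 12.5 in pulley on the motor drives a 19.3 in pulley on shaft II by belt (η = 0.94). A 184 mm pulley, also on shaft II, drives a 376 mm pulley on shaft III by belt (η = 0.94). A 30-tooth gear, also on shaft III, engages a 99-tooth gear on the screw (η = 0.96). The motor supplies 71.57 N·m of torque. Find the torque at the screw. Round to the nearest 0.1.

After the belt (19.3/12.5): 71.57 × 1.544 × 0.94 = 103.87 N·m
After the belt (376/184): 103.87 × 2.0435 × 0.94 = 199.53 N·m
After the gear mesh (99/30): 199.53 × 3.3 × 0.96 = 632.1 N·m

632.1 N·m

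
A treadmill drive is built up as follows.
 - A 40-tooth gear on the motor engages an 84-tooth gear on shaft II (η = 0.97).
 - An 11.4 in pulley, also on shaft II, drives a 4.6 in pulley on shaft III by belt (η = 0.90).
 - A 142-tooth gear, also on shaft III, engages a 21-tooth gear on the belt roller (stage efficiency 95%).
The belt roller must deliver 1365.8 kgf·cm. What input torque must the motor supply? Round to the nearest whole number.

13142 kgf·cm

Overall ratio R = 2.1 × 0.40351 × 0.14789 = 0.12532; overall efficiency η = 0.97 × 0.90 × 0.95 = 0.8293.
Input torque = output torque / (R × η) = 1365.8 / (0.12532 × 0.8293) = 13142 kgf·cm.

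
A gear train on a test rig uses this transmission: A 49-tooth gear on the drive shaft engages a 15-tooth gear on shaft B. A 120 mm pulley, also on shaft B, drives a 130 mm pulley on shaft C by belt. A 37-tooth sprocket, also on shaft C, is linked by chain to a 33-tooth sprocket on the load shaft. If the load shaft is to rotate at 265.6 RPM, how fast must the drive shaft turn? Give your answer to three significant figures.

78.6 RPM

Overall ratio R = 0.30612 × 1.0833 × 0.89189 = 0.29578.
Required input speed = output speed × R = 265.6 × 0.29578 = 78.559 RPM.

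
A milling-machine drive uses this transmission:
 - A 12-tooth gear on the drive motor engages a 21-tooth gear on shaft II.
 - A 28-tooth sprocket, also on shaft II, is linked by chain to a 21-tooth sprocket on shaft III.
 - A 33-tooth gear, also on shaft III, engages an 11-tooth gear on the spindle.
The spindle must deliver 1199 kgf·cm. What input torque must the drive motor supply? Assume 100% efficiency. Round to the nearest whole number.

2741 kgf·cm

Overall ratio R = 1.75 × 0.75 × 0.33333 = 0.4375.
Input torque = output torque / R = 1199 / 0.4375 = 2740.6 kgf·cm.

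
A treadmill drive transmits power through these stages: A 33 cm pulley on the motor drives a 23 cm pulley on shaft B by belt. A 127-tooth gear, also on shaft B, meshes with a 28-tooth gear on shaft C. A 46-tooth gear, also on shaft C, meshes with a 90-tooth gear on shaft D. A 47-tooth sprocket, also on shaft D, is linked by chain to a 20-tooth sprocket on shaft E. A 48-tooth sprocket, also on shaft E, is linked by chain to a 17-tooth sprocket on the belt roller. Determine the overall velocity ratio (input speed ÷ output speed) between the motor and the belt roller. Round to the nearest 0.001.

Each stage contributes driven/driver: belt 23/33 = 0.69697, gear mesh 28/127 = 0.22047, gear mesh 90/46 = 1.9565, chain 20/47 = 0.42553, chain 17/48 = 0.35417.
Overall: 0.69697 × 0.22047 × 1.9565 × 0.42553 × 0.35417 = 0.04531.

0.045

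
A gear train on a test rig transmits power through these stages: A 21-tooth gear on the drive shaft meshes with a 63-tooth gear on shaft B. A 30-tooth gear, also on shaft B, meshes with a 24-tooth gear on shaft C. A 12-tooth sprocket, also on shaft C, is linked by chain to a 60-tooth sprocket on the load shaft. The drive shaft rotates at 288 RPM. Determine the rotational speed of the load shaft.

24 RPM

the drive shaft → shaft B (gear mesh, 63/21): 288 ÷ 3 = 96 RPM
shaft B → shaft C (gear mesh, 24/30): 96 ÷ 0.8 = 120 RPM
shaft C → the load shaft (chain, 60/12): 120 ÷ 5 = 24 RPM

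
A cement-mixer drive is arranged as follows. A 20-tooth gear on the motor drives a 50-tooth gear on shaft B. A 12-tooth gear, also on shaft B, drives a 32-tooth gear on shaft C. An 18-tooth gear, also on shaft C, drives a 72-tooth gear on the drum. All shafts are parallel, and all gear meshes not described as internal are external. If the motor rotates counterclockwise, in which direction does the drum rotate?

clockwise

the motor → shaft B: external mesh, 1 reversal → CW.
shaft B → shaft C: external mesh, 1 reversal → CCW.
shaft C → the drum: external mesh, 1 reversal → CW.
3 reversals in total — an odd number — so the drum turns opposite to the motor.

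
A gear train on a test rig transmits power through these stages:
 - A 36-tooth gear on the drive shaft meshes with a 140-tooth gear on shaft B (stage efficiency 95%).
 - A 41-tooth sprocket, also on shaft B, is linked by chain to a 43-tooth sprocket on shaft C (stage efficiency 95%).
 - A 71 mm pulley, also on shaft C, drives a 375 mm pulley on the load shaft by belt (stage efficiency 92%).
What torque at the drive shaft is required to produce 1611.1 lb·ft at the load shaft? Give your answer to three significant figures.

Overall ratio R = 3.8889 × 1.0488 × 5.2817 = 21.542; overall efficiency η = 0.95 × 0.95 × 0.92 = 0.8303.
Input torque = output torque / (R × η) = 1611.1 / (21.542 × 0.8303) = 90.075 lb·ft.

90.1 lb·ft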